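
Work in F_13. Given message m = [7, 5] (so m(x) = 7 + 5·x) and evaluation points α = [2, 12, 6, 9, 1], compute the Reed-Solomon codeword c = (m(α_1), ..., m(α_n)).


c = [4, 2, 11, 0, 12]

Message polynomial: m(x) = 7 + 5·x (mod 13).
For each evaluation point α_i, compute m(α_i) mod 13:
  α_1 = 2: Horner steps 5 → 4, so m(2) = 4.
  α_2 = 12: Horner steps 5 → 2, so m(12) = 2.
  α_3 = 6: Horner steps 5 → 11, so m(6) = 11.
  α_4 = 9: Horner steps 5 → 0, so m(9) = 0.
  α_5 = 1: Horner steps 5 → 12, so m(1) = 12.
Codeword c = [4, 2, 11, 0, 12] ∈ F_13^5.


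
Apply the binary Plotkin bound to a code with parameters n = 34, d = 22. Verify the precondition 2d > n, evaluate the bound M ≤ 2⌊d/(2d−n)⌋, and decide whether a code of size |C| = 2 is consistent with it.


Plotkin bound M ≤ 4; given |C| = 2 ≤ bound (satisfied).

Check applicability: 2d = 44, n = 34.
2d − n = 10 > 0, so Plotkin applies.
Compute d/(2d−n) = 22/10 ≈ 2.2000.
⌊d/(2d−n)⌋ = 2.
Plotkin bound: M ≤ 2·2 = 4.
Given |C| = 2, check: satisfied.
This |C| is below the Plotkin bound.


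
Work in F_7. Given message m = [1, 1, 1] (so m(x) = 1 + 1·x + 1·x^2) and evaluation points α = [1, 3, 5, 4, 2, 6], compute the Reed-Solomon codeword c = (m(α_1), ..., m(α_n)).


c = [3, 6, 3, 0, 0, 1]

Message polynomial: m(x) = 1 + 1·x + 1·x^2 (mod 7).
For each evaluation point α_i, compute m(α_i) mod 7:
  α_1 = 1: Horner steps 1 → 2 → 3, so m(1) = 3.
  α_2 = 3: Horner steps 1 → 4 → 6, so m(3) = 6.
  α_3 = 5: Horner steps 1 → 6 → 3, so m(5) = 3.
  α_4 = 4: Horner steps 1 → 5 → 0, so m(4) = 0.
  α_5 = 2: Horner steps 1 → 3 → 0, so m(2) = 0.
  α_6 = 6: Horner steps 1 → 0 → 1, so m(6) = 1.
Codeword c = [3, 6, 3, 0, 0, 1] ∈ F_7^6.


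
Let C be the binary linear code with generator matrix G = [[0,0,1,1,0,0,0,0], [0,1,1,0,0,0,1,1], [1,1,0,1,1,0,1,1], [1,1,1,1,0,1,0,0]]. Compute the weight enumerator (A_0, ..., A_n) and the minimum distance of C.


Weight distribution: A_0 = 1, A_2 = 2, A_3 = 2, A_4 = 3, A_5 = 6, A_6 = 2. Minimum distance d = 2.

Enumerate all 2^4 = 16 messages m ∈ F_2^4.
For each, compute codeword c = mG in F_2^8, then tally its weight.
  m = 0000 → c = 00000000, weight = 0.
  m = 1000 → c = 00110000, weight = 2.
  m = 0100 → c = 01100011, weight = 4.
  m = 1100 → c = 01010011, weight = 4.
  m = 0010 → c = 11011011, weight = 6.
  m = 1010 → c = 11101011, weight = 6.
  m = 0110 → c = 10111000, weight = 4.
  m = 1110 → c = 10001000, weight = 2.
  m = 0001 → c = 11110100, weight = 5.
  m = 1001 → c = 11000100, weight = 3.
  m = 0101 → c = 10010111, weight = 5.
  m = 1101 → c = 10100111, weight = 5.
  m = 0011 → c = 00101111, weight = 5.
  m = 1011 → c = 00011111, weight = 5.
  m = 0111 → c = 01001100, weight = 3.
  m = 1111 → c = 01111100, weight = 5.
Tally weights:
  weight 0: 1 codewords.
  weight 2: 2 codewords.
  weight 3: 2 codewords.
  weight 4: 3 codewords.
  weight 5: 6 codewords.
  weight 6: 2 codewords.
Minimum distance d = smallest w > 0 with A_w > 0 = 2.
Sanity: Σ A_w = 16 = 2^4 = 16 ✓.


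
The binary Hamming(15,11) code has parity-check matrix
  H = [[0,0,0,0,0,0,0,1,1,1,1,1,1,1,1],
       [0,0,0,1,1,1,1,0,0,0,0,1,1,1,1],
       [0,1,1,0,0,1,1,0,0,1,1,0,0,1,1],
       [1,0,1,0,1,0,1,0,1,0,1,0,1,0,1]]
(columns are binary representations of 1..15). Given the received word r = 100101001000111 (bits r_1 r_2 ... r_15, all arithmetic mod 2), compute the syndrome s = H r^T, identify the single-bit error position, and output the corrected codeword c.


s = (0, 1, 1, 0)^T, error position = 6, corrected codeword c = 100100001000111

Compute s = H r^T mod 2 one row at a time:
  s_1 = 0 + 1 + 0 + 0 + 0 + 1 + 1 + 1 = 4 ≡ 0 (mod 2).
  s_2 = 1 + 0 + 1 + 0 + 0 + 1 + 1 + 1 = 5 ≡ 1 (mod 2).
  s_3 = 0 + 0 + 1 + 0 + 0 + 0 + 1 + 1 = 3 ≡ 1 (mod 2).
  s_4 = 1 + 0 + 0 + 0 + 1 + 0 + 1 + 1 = 4 ≡ 0 (mod 2).
s = (0, 1, 1, 0)^T — this equals column 6 of H (binary 0110), so error is at position 6.
Correct: flip bit 6 of r = 100101001000111 to get c = 100100001000111.


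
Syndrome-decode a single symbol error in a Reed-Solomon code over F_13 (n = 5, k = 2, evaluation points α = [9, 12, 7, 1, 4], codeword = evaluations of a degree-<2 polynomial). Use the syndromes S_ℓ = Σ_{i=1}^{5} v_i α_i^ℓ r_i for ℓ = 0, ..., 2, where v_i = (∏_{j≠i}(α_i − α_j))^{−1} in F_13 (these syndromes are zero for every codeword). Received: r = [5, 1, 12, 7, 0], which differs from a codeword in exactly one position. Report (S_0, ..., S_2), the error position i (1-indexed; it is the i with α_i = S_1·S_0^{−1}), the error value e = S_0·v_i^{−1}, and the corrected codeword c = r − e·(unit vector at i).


S = (9, 10, 1), error at position 5, error magnitude e = 10, c = [5, 1, 12, 7, 3].

Step 1: column multipliers v_i = (∏_{j≠i}(α_i − α_j))^{−1} mod 13.
  i = 1 (α = 9): (9−12)(9−7)(9−1)(9−4) = (−3)·2·8·5 = −240 ≡ 7, so v_1 = 7^{−1} = 2 (mod 13).
  i = 2 (α = 12): (12−9)(12−7)(12−1)(12−4) = 3·5·11·8 = 1320 ≡ 7, so v_2 = 7^{−1} = 2 (mod 13).
  i = 3 (α = 7): (7−9)(7−12)(7−1)(7−4) = (−2)·(−5)·6·3 = 180 ≡ 11, so v_3 = 11^{−1} = 6 (mod 13).
  i = 4 (α = 1): (1−9)(1−12)(1−7)(1−4) = (−8)·(−11)·(−6)·(−3) = 1584 ≡ 11, so v_4 = 11^{−1} = 6 (mod 13).
  i = 5 (α = 4): (4−9)(4−12)(4−7)(4−1) = (−5)·(−8)·(−3)·3 = −360 ≡ 4, so v_5 = 4^{−1} = 10 (mod 13).
  v = [2, 2, 6, 6, 10].
Step 2: syndromes of r = [5, 1, 12, 7, 0] (all sums mod 13).
  S_0 = Σ v_i r_i = 2·5 + 2·1 + 6·12 + 6·7 + 10·0 = 126 ≡ 9.
  S_1 = Σ v_i α_i r_i = 2·9·5 + 2·12·1 + 6·7·12 + 6·1·7 + 10·4·0 = 660 ≡ 10.
  α_i^2 mod 13 = [3, 1, 10, 1, 3].
  S_2 = Σ v_i α_i^2 r_i = 2·3·5 + 2·1·1 + 6·10·12 + 6·1·7 + 10·3·0 = 794 ≡ 1.
  S = (9, 10, 1) ≠ 0, so r is not a codeword (an error is present).
Step 3: locate the error. For a single error e at position i, S_ℓ = v_i·e·α_i^ℓ, so α_err = S_1/S_0.
  S_0^{−1} = 9^{−1} = 3 (mod 13), so α_err = 10·3 = 30 ≡ 4 = α_5. Error position i = 5.
  Consistency check: S_2/S_1 = 1·4 = 4 ≡ 4 = α_err ✓ (single-error assumption holds).
Step 4: error magnitude e = S_0/v_5 = S_0·∏_{j≠5}(α_5 − α_j) = 9·4 = 36 ≡ 10 (mod 13).
Step 5: correct position 5: c_5 = r_5 − e = 0 − 10 ≡ 3 (mod 13). Hence c = [5, 1, 12, 7, 3].
  Check: interpolating c through the α_i gives m(x) = 4 + 3·x (degree < 2) with m(α_i) = c_i for every i, so c is indeed a codeword.


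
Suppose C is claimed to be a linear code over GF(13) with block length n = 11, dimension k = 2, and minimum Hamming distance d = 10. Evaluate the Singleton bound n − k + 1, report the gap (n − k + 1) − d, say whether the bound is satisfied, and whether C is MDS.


Singleton RHS = n − k + 1 = 10, slack = 0, bound satisfied, MDS.

Singleton bound: d ≤ n − k + 1.
Here n = 11, k = 2, so n − k + 1 = 10.
Given d = 10, check d ≤ 10: YES.
Slack = (n − k + 1) − d = 0.
The code is MDS (slack = 0).
Description: the claimed parameters are [11, 2, 10]_13; such a code would be MDS (meets Singleton bound).


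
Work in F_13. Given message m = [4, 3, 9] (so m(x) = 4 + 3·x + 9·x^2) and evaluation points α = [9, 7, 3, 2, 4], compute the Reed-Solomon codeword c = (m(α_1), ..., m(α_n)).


c = [6, 11, 3, 7, 4]

Message polynomial: m(x) = 4 + 3·x + 9·x^2 (mod 13).
For each evaluation point α_i, compute m(α_i) mod 13:
  α_1 = 9: Horner steps 9 → 6 → 6, so m(9) = 6.
  α_2 = 7: Horner steps 9 → 1 → 11, so m(7) = 11.
  α_3 = 3: Horner steps 9 → 4 → 3, so m(3) = 3.
  α_4 = 2: Horner steps 9 → 8 → 7, so m(2) = 7.
  α_5 = 4: Horner steps 9 → 0 → 4, so m(4) = 4.
Codeword c = [6, 11, 3, 7, 4] ∈ F_13^5.


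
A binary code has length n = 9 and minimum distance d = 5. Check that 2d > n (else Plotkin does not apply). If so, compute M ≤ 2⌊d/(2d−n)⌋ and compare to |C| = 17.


Plotkin bound M ≤ 10; given |C| = 17 > bound (violated).

Check applicability: 2d = 10, n = 9.
2d − n = 1 > 0, so Plotkin applies.
Compute d/(2d−n) = 5/1 ≈ 5.0000.
⌊d/(2d−n)⌋ = 5.
Plotkin bound: M ≤ 2·5 = 10.
Given |C| = 17, check: VIOLATED.
This |C| is above the Plotkin bound, so no binary code with n = 9, d = 5 and 17 codewords exists.


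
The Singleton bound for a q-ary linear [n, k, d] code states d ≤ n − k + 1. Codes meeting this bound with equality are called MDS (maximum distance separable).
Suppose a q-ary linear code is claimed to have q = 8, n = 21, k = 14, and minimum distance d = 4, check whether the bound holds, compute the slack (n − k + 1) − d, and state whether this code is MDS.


Singleton RHS = n − k + 1 = 8, slack = 4, bound satisfied, not MDS.

Singleton bound: d ≤ n − k + 1.
Here n = 21, k = 14, so n − k + 1 = 8.
Given d = 4, check d ≤ 8: YES.
Slack = (n − k + 1) − d = 4.
The code is NOT MDS (slack = 4 > 0).
Description: the claimed parameters are [21, 14, 4]_8; such a code would be non-MDS.


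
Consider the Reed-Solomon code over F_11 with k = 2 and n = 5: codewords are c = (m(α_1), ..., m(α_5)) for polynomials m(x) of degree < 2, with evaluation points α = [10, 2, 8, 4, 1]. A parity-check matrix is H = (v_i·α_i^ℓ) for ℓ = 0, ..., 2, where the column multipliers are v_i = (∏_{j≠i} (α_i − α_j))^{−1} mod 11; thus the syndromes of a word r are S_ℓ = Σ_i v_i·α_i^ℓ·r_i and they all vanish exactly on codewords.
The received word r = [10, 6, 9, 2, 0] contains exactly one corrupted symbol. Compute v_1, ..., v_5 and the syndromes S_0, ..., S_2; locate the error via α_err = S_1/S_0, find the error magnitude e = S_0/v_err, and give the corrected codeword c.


S = (6, 2, 8), error at position 4, error magnitude e = 6, c = [10, 6, 9, 7, 0].

Step 1: column multipliers v_i = (∏_{j≠i}(α_i − α_j))^{−1} mod 11.
  i = 1 (α = 10): (10−2)(10−8)(10−4)(10−1) = 8·2·6·9 = 864 ≡ 6, so v_1 = 6^{−1} = 2 (mod 11).
  i = 2 (α = 2): (2−10)(2−8)(2−4)(2−1) = (−8)·(−6)·(−2)·1 = −96 ≡ 3, so v_2 = 3^{−1} = 4 (mod 11).
  i = 3 (α = 8): (8−10)(8−2)(8−4)(8−1) = (−2)·6·4·7 = −336 ≡ 5, so v_3 = 5^{−1} = 9 (mod 11).
  i = 4 (α = 4): (4−10)(4−2)(4−8)(4−1) = (−6)·2·(−4)·3 = 144 ≡ 1, so v_4 = 1^{−1} = 1 (mod 11).
  i = 5 (α = 1): (1−10)(1−2)(1−8)(1−4) = (−9)·(−1)·(−7)·(−3) = 189 ≡ 2, so v_5 = 2^{−1} = 6 (mod 11).
  v = [2, 4, 9, 1, 6].
Step 2: syndromes of r = [10, 6, 9, 2, 0] (all sums mod 11).
  S_0 = Σ v_i r_i = 2·10 + 4·6 + 9·9 + 1·2 + 6·0 = 127 ≡ 6.
  S_1 = Σ v_i α_i r_i = 2·10·10 + 4·2·6 + 9·8·9 + 1·4·2 + 6·1·0 = 904 ≡ 2.
  α_i^2 mod 11 = [1, 4, 9, 5, 1].
  S_2 = Σ v_i α_i^2 r_i = 2·1·10 + 4·4·6 + 9·9·9 + 1·5·2 + 6·1·0 = 855 ≡ 8.
  S = (6, 2, 8) ≠ 0, so r is not a codeword (an error is present).
Step 3: locate the error. For a single error e at position i, S_ℓ = v_i·e·α_i^ℓ, so α_err = S_1/S_0.
  S_0^{−1} = 6^{−1} = 2 (mod 11), so α_err = 2·2 = 4 ≡ 4 = α_4. Error position i = 4.
  Consistency check: S_2/S_1 = 8·6 = 48 ≡ 4 = α_err ✓ (single-error assumption holds).
Step 4: error magnitude e = S_0/v_4 = S_0·∏_{j≠4}(α_4 − α_j) = 6·1 = 6 ≡ 6 (mod 11).
Step 5: correct position 4: c_4 = r_4 − e = 2 − 6 ≡ 7 (mod 11). Hence c = [10, 6, 9, 7, 0].
  Check: interpolating c through the α_i gives m(x) = 5 + 6·x (degree < 2) with m(α_i) = c_i for every i, so c is indeed a codeword.


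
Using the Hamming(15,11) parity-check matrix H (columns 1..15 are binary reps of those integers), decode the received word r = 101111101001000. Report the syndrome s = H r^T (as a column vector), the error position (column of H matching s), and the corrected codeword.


s = (0, 1, 1, 1)^T, error position = 7, corrected codeword c = 101111001001000

Compute s = H r^T mod 2 one row at a time:
  s_1 = 0 + 1 + 0 + 0 + 1 + 0 + 0 + 0 = 2 ≡ 0 (mod 2).
  s_2 = 1 + 1 + 1 + 1 + 1 + 0 + 0 + 0 = 5 ≡ 1 (mod 2).
  s_3 = 0 + 1 + 1 + 1 + 0 + 0 + 0 + 0 = 3 ≡ 1 (mod 2).
  s_4 = 1 + 1 + 1 + 1 + 1 + 0 + 0 + 0 = 5 ≡ 1 (mod 2).
s = (0, 1, 1, 1)^T — this equals column 7 of H (binary 0111), so error is at position 7.
Correct: flip bit 7 of r = 101111101001000 to get c = 101111001001000.


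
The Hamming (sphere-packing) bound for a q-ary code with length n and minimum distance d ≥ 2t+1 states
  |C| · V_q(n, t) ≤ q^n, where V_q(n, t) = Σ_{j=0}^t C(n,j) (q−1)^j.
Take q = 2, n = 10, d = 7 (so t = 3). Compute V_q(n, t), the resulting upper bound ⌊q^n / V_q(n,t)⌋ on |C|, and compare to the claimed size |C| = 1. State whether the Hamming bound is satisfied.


V_q(n, t) = 176, q^n = 1024, Hamming bound = 5, |C| = 1 ≤ bound (satisfied).

Step 1: Compute V_q(n, t) = Σ_{j=0}^3 C(n, j) (q−1)^j.
  j = 0: C(10,0)·(1)^0 = 1·1 = 1.
  j = 1: C(10,1)·(1)^1 = 10·1 = 10.
  j = 2: C(10,2)·(1)^2 = 45·1 = 45.
  j = 3: C(10,3)·(1)^3 = 120·1 = 120.
  V_q(n, t) = 1 + 10 + 45 + 120 = 176.
Step 2: q^n = 2^10 = 1024.
Step 3: Hamming bound ⌊q^n / V_q(n,t)⌋ = ⌊1024/176⌋ = 5.
Step 4: Compare |C| = 1 to 5: satisfied.
The claimed |C| lies below the Hamming bound.


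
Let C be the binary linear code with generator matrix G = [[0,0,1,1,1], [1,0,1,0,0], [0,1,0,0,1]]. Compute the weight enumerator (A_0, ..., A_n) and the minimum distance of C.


Weight distribution: A_0 = 1, A_2 = 2, A_3 = 4, A_4 = 1. Minimum distance d = 2.

Enumerate all 2^3 = 8 messages m ∈ F_2^3.
For each, compute codeword c = mG in F_2^5, then tally its weight.
  m = 000 → c = 00000, weight = 0.
  m = 100 → c = 00111, weight = 3.
  m = 010 → c = 10100, weight = 2.
  m = 110 → c = 10011, weight = 3.
  m = 001 → c = 01001, weight = 2.
  m = 101 → c = 01110, weight = 3.
  m = 011 → c = 11101, weight = 4.
  m = 111 → c = 11010, weight = 3.
Tally weights:
  weight 0: 1 codewords.
  weight 2: 2 codewords.
  weight 3: 4 codewords.
  weight 4: 1 codewords.
Minimum distance d = smallest w > 0 with A_w > 0 = 2.
Sanity: Σ A_w = 8 = 2^3 = 8 ✓.


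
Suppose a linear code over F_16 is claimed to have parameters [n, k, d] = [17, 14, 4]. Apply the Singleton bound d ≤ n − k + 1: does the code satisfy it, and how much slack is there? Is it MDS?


Singleton RHS = n − k + 1 = 4, slack = 0, bound satisfied, MDS.

Singleton bound: d ≤ n − k + 1.
Here n = 17, k = 14, so n − k + 1 = 4.
Given d = 4, check d ≤ 4: YES.
Slack = (n − k + 1) − d = 0.
The code is MDS (slack = 0).
Description: the claimed parameters are [17, 14, 4]_16; such a code would be MDS (meets Singleton bound).


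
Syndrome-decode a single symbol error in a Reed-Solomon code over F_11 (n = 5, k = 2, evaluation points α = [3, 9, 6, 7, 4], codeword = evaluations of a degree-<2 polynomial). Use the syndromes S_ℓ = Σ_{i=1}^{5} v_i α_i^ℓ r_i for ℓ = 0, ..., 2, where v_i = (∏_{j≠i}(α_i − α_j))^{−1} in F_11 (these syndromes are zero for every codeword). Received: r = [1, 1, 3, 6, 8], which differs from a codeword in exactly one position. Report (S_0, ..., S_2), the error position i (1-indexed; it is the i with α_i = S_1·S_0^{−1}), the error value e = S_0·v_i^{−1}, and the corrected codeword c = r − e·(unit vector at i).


S = (3, 9, 5), error at position 1, error magnitude e = 7, c = [5, 1, 3, 6, 8].

Step 1: column multipliers v_i = (∏_{j≠i}(α_i − α_j))^{−1} mod 11.
  i = 1 (α = 3): (3−9)(3−6)(3−7)(3−4) = (−6)·(−3)·(−4)·(−1) = 72 ≡ 6, so v_1 = 6^{−1} = 2 (mod 11).
  i = 2 (α = 9): (9−3)(9−6)(9−7)(9−4) = 6·3·2·5 = 180 ≡ 4, so v_2 = 4^{−1} = 3 (mod 11).
  i = 3 (α = 6): (6−3)(6−9)(6−7)(6−4) = 3·(−3)·(−1)·2 = 18 ≡ 7, so v_3 = 7^{−1} = 8 (mod 11).
  i = 4 (α = 7): (7−3)(7−9)(7−6)(7−4) = 4·(−2)·1·3 = −24 ≡ 9, so v_4 = 9^{−1} = 5 (mod 11).
  i = 5 (α = 4): (4−3)(4−9)(4−6)(4−7) = 1·(−5)·(−2)·(−3) = −30 ≡ 3, so v_5 = 3^{−1} = 4 (mod 11).
  v = [2, 3, 8, 5, 4].
Step 2: syndromes of r = [1, 1, 3, 6, 8] (all sums mod 11).
  S_0 = Σ v_i r_i = 2·1 + 3·1 + 8·3 + 5·6 + 4·8 = 91 ≡ 3.
  S_1 = Σ v_i α_i r_i = 2·3·1 + 3·9·1 + 8·6·3 + 5·7·6 + 4·4·8 = 515 ≡ 9.
  α_i^2 mod 11 = [9, 4, 3, 5, 5].
  S_2 = Σ v_i α_i^2 r_i = 2·9·1 + 3·4·1 + 8·3·3 + 5·5·6 + 4·5·8 = 412 ≡ 5.
  S = (3, 9, 5) ≠ 0, so r is not a codeword (an error is present).
Step 3: locate the error. For a single error e at position i, S_ℓ = v_i·e·α_i^ℓ, so α_err = S_1/S_0.
  S_0^{−1} = 3^{−1} = 4 (mod 11), so α_err = 9·4 = 36 ≡ 3 = α_1. Error position i = 1.
  Consistency check: S_2/S_1 = 5·5 = 25 ≡ 3 = α_err ✓ (single-error assumption holds).
Step 4: error magnitude e = S_0/v_1 = S_0·∏_{j≠1}(α_1 − α_j) = 3·6 = 18 ≡ 7 (mod 11).
Step 5: correct position 1: c_1 = r_1 − e = 1 − 7 ≡ 5 (mod 11). Hence c = [5, 1, 3, 6, 8].
  Check: interpolating c through the α_i gives m(x) = 7 + 3·x (degree < 2) with m(α_i) = c_i for every i, so c is indeed a codeword.


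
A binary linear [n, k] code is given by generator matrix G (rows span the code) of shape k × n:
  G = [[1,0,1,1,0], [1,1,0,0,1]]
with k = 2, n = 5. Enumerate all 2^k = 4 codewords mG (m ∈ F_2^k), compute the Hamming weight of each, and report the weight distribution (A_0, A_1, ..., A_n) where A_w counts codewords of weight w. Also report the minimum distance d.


Weight distribution: A_0 = 1, A_3 = 2, A_4 = 1. Minimum distance d = 3.

Enumerate all 2^2 = 4 messages m ∈ F_2^2.
For each, compute codeword c = mG in F_2^5, then tally its weight.
  m = 00 → c = 00000, weight = 0.
  m = 10 → c = 10110, weight = 3.
  m = 01 → c = 11001, weight = 3.
  m = 11 → c = 01111, weight = 4.
Tally weights:
  weight 0: 1 codewords.
  weight 3: 2 codewords.
  weight 4: 1 codewords.
Minimum distance d = smallest w > 0 with A_w > 0 = 3.
Sanity: Σ A_w = 4 = 2^2 = 4 ✓.


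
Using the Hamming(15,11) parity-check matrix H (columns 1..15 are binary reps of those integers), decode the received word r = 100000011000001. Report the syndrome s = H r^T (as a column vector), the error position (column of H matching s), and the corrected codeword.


s = (1, 1, 1, 1)^T, error position = 15, corrected codeword c = 100000011000000

Compute s = H r^T mod 2 one row at a time:
  s_1 = 1 + 1 + 0 + 0 + 0 + 0 + 0 + 1 = 3 ≡ 1 (mod 2).
  s_2 = 0 + 0 + 0 + 0 + 0 + 0 + 0 + 1 = 1 ≡ 1 (mod 2).
  s_3 = 0 + 0 + 0 + 0 + 0 + 0 + 0 + 1 = 1 ≡ 1 (mod 2).
  s_4 = 1 + 0 + 0 + 0 + 1 + 0 + 0 + 1 = 3 ≡ 1 (mod 2).
s = (1, 1, 1, 1)^T — this equals column 15 of H (binary 1111), so error is at position 15.
Correct: flip bit 15 of r = 100000011000001 to get c = 100000011000000.


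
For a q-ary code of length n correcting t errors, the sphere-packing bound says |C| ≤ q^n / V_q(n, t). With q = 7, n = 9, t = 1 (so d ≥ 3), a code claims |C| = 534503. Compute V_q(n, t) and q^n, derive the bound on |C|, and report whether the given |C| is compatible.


V_q(n, t) = 55, q^n = 40353607, Hamming bound = 733701, |C| = 534503 ≤ bound (satisfied).

Step 1: Compute V_q(n, t) = Σ_{j=0}^1 C(n, j) (q−1)^j.
  j = 0: C(9,0)·(6)^0 = 1·1 = 1.
  j = 1: C(9,1)·(6)^1 = 9·6 = 54.
  V_q(n, t) = 1 + 54 = 55.
Step 2: q^n = 7^9 = 40353607.
Step 3: Hamming bound ⌊q^n / V_q(n,t)⌋ = ⌊40353607/55⌋ = 733701.
Step 4: Compare |C| = 534503 to 733701: satisfied.
The claimed |C| lies below the Hamming bound.


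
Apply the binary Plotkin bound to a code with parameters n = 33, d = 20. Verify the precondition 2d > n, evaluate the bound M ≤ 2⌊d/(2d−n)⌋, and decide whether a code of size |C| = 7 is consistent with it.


Plotkin bound M ≤ 4; given |C| = 7 > bound (violated).

Check applicability: 2d = 40, n = 33.
2d − n = 7 > 0, so Plotkin applies.
Compute d/(2d−n) = 20/7 ≈ 2.8571.
⌊d/(2d−n)⌋ = 2.
Plotkin bound: M ≤ 2·2 = 4.
Given |C| = 7, check: VIOLATED.
This |C| is above the Plotkin bound, so no binary code with n = 33, d = 20 and 7 codewords exists.


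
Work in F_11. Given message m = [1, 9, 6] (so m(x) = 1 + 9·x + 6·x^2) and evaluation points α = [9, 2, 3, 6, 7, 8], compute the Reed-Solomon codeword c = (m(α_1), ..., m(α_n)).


c = [7, 10, 5, 7, 6, 6]

Message polynomial: m(x) = 1 + 9·x + 6·x^2 (mod 11).
For each evaluation point α_i, compute m(α_i) mod 11:
  α_1 = 9: Horner steps 6 → 8 → 7, so m(9) = 7.
  α_2 = 2: Horner steps 6 → 10 → 10, so m(2) = 10.
  α_3 = 3: Horner steps 6 → 5 → 5, so m(3) = 5.
  α_4 = 6: Horner steps 6 → 1 → 7, so m(6) = 7.
  α_5 = 7: Horner steps 6 → 7 → 6, so m(7) = 6.
  α_6 = 8: Horner steps 6 → 2 → 6, so m(8) = 6.
Codeword c = [7, 10, 5, 7, 6, 6] ∈ F_11^6.


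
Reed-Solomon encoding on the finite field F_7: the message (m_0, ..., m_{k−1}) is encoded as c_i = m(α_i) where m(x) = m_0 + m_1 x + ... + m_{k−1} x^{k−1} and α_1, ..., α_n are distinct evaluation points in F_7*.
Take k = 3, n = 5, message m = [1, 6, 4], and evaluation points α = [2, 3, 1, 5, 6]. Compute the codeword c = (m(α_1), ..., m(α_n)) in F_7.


c = [1, 6, 4, 5, 6]

Message polynomial: m(x) = 1 + 6·x + 4·x^2 (mod 7).
For each evaluation point α_i, compute m(α_i) mod 7:
  α_1 = 2: Horner steps 4 → 0 → 1, so m(2) = 1.
  α_2 = 3: Horner steps 4 → 4 → 6, so m(3) = 6.
  α_3 = 1: Horner steps 4 → 3 → 4, so m(1) = 4.
  α_4 = 5: Horner steps 4 → 5 → 5, so m(5) = 5.
  α_5 = 6: Horner steps 4 → 2 → 6, so m(6) = 6.
Codeword c = [1, 6, 4, 5, 6] ∈ F_7^5.


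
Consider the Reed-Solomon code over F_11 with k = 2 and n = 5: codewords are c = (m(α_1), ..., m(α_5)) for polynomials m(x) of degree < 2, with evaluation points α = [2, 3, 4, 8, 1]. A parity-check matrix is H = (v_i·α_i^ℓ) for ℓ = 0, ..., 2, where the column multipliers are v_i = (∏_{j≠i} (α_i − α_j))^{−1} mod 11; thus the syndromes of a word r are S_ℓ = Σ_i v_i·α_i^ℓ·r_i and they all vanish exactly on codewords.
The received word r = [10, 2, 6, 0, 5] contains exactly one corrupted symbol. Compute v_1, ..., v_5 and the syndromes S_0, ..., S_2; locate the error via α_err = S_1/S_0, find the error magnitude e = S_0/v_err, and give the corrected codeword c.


S = (10, 9, 7), error at position 1, error magnitude e = 1, c = [9, 2, 6, 0, 5].

Step 1: column multipliers v_i = (∏_{j≠i}(α_i − α_j))^{−1} mod 11.
  i = 1 (α = 2): (2−3)(2−4)(2−8)(2−1) = (−1)·(−2)·(−6)·1 = −12 ≡ 10, so v_1 = 10^{−1} = 10 (mod 11).
  i = 2 (α = 3): (3−2)(3−4)(3−8)(3−1) = 1·(−1)·(−5)·2 = 10 ≡ 10, so v_2 = 10^{−1} = 10 (mod 11).
  i = 3 (α = 4): (4−2)(4−3)(4−8)(4−1) = 2·1·(−4)·3 = −24 ≡ 9, so v_3 = 9^{−1} = 5 (mod 11).
  i = 4 (α = 8): (8−2)(8−3)(8−4)(8−1) = 6·5·4·7 = 840 ≡ 4, so v_4 = 4^{−1} = 3 (mod 11).
  i = 5 (α = 1): (1−2)(1−3)(1−4)(1−8) = (−1)·(−2)·(−3)·(−7) = 42 ≡ 9, so v_5 = 9^{−1} = 5 (mod 11).
  v = [10, 10, 5, 3, 5].
Step 2: syndromes of r = [10, 2, 6, 0, 5] (all sums mod 11).
  S_0 = Σ v_i r_i = 10·10 + 10·2 + 5·6 + 3·0 + 5·5 = 175 ≡ 10.
  S_1 = Σ v_i α_i r_i = 10·2·10 + 10·3·2 + 5·4·6 + 3·8·0 + 5·1·5 = 405 ≡ 9.
  α_i^2 mod 11 = [4, 9, 5, 9, 1].
  S_2 = Σ v_i α_i^2 r_i = 10·4·10 + 10·9·2 + 5·5·6 + 3·9·0 + 5·1·5 = 755 ≡ 7.
  S = (10, 9, 7) ≠ 0, so r is not a codeword (an error is present).
Step 3: locate the error. For a single error e at position i, S_ℓ = v_i·e·α_i^ℓ, so α_err = S_1/S_0.
  S_0^{−1} = 10^{−1} = 10 (mod 11), so α_err = 9·10 = 90 ≡ 2 = α_1. Error position i = 1.
  Consistency check: S_2/S_1 = 7·5 = 35 ≡ 2 = α_err ✓ (single-error assumption holds).
Step 4: error magnitude e = S_0/v_1 = S_0·∏_{j≠1}(α_1 − α_j) = 10·10 = 100 ≡ 1 (mod 11).
Step 5: correct position 1: c_1 = r_1 − e = 10 − 1 ≡ 9 (mod 11). Hence c = [9, 2, 6, 0, 5].
  Check: interpolating c through the α_i gives m(x) = 1 + 4·x (degree < 2) with m(α_i) = c_i for every i, so c is indeed a codeword.


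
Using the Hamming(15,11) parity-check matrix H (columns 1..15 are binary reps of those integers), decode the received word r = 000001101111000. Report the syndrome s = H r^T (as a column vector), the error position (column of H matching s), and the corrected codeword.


s = (0, 1, 0, 1)^T, error position = 5, corrected codeword c = 000011101111000

Compute s = H r^T mod 2 one row at a time:
  s_1 = 0 + 1 + 1 + 1 + 1 + 0 + 0 + 0 = 4 ≡ 0 (mod 2).
  s_2 = 0 + 0 + 1 + 1 + 1 + 0 + 0 + 0 = 3 ≡ 1 (mod 2).
  s_3 = 0 + 0 + 1 + 1 + 1 + 1 + 0 + 0 = 4 ≡ 0 (mod 2).
  s_4 = 0 + 0 + 0 + 1 + 1 + 1 + 0 + 0 = 3 ≡ 1 (mod 2).
s = (0, 1, 0, 1)^T — this equals column 5 of H (binary 0101), so error is at position 5.
Correct: flip bit 5 of r = 000001101111000 to get c = 000011101111000.


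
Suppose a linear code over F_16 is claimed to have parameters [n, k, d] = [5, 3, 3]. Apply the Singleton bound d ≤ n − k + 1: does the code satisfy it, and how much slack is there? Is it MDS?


Singleton RHS = n − k + 1 = 3, slack = 0, bound satisfied, MDS.

Singleton bound: d ≤ n − k + 1.
Here n = 5, k = 3, so n − k + 1 = 3.
Given d = 3, check d ≤ 3: YES.
Slack = (n − k + 1) − d = 0.
The code is MDS (slack = 0).
Description: the claimed parameters are [5, 3, 3]_16; such a code would be MDS (meets Singleton bound).


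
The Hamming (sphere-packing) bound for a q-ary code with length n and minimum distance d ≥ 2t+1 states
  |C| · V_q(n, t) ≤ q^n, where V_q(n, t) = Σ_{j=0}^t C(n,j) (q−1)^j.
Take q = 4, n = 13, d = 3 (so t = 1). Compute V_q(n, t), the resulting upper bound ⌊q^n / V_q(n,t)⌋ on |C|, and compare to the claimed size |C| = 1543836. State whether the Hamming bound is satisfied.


V_q(n, t) = 40, q^n = 67108864, Hamming bound = 1677721, |C| = 1543836 ≤ bound (satisfied).

Step 1: Compute V_q(n, t) = Σ_{j=0}^1 C(n, j) (q−1)^j.
  j = 0: C(13,0)·(3)^0 = 1·1 = 1.
  j = 1: C(13,1)·(3)^1 = 13·3 = 39.
  V_q(n, t) = 1 + 39 = 40.
Step 2: q^n = 4^13 = 67108864.
Step 3: Hamming bound ⌊q^n / V_q(n,t)⌋ = ⌊67108864/40⌋ = 1677721.
Step 4: Compare |C| = 1543836 to 1677721: satisfied.
The claimed |C| lies below the Hamming bound.


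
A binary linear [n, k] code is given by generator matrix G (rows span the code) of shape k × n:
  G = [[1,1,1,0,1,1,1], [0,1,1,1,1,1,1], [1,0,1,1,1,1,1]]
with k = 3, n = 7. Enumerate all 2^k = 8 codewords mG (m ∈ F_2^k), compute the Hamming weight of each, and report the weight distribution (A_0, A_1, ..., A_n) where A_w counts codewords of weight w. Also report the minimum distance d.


Weight distribution: A_0 = 1, A_2 = 3, A_4 = 1, A_6 = 3. Minimum distance d = 2.

Enumerate all 2^3 = 8 messages m ∈ F_2^3.
For each, compute codeword c = mG in F_2^7, then tally its weight.
  m = 000 → c = 0000000, weight = 0.
  m = 100 → c = 1110111, weight = 6.
  m = 010 → c = 0111111, weight = 6.
  m = 110 → c = 1001000, weight = 2.
  m = 001 → c = 1011111, weight = 6.
  m = 101 → c = 0101000, weight = 2.
  m = 011 → c = 1100000, weight = 2.
  m = 111 → c = 0010111, weight = 4.
Tally weights:
  weight 0: 1 codewords.
  weight 2: 3 codewords.
  weight 4: 1 codewords.
  weight 6: 3 codewords.
Minimum distance d = smallest w > 0 with A_w > 0 = 2.
Sanity: Σ A_w = 8 = 2^3 = 8 ✓.


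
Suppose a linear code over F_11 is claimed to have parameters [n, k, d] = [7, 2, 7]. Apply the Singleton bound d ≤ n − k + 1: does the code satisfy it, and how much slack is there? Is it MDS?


Singleton RHS = n − k + 1 = 6, slack = -1, bound violated (no such code; not MDS).

Singleton bound: d ≤ n − k + 1.
Here n = 7, k = 2, so n − k + 1 = 6.
Given d = 7, check d ≤ 6: NO.
Slack = (n − k + 1) − d = -1.
The slack is negative: d = 7 exceeds n − k + 1 = 6 by 1, so the Singleton bound is violated and no linear [7, 2, 7]_11 code can exist. In particular it is not MDS (MDS requires d = n − k + 1 exactly).
Description: the claimed parameters are [7, 2, 7]_11; such a code would be impossible (violates the Singleton bound).


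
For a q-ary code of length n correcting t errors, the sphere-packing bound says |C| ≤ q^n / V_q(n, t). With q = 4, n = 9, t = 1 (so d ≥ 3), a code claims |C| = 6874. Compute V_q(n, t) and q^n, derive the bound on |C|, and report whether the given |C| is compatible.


V_q(n, t) = 28, q^n = 262144, Hamming bound = 9362, |C| = 6874 ≤ bound (satisfied).

Step 1: Compute V_q(n, t) = Σ_{j=0}^1 C(n, j) (q−1)^j.
  j = 0: C(9,0)·(3)^0 = 1·1 = 1.
  j = 1: C(9,1)·(3)^1 = 9·3 = 27.
  V_q(n, t) = 1 + 27 = 28.
Step 2: q^n = 4^9 = 262144.
Step 3: Hamming bound ⌊q^n / V_q(n,t)⌋ = ⌊262144/28⌋ = 9362.
Step 4: Compare |C| = 6874 to 9362: satisfied.
The claimed |C| lies below the Hamming bound.


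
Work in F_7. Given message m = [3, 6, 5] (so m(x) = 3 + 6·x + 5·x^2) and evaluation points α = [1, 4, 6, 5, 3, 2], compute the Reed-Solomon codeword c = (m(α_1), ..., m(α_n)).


c = [0, 2, 2, 4, 3, 0]

Message polynomial: m(x) = 3 + 6·x + 5·x^2 (mod 7).
For each evaluation point α_i, compute m(α_i) mod 7:
  α_1 = 1: Horner steps 5 → 4 → 0, so m(1) = 0.
  α_2 = 4: Horner steps 5 → 5 → 2, so m(4) = 2.
  α_3 = 6: Horner steps 5 → 1 → 2, so m(6) = 2.
  α_4 = 5: Horner steps 5 → 3 → 4, so m(5) = 4.
  α_5 = 3: Horner steps 5 → 0 → 3, so m(3) = 3.
  α_6 = 2: Horner steps 5 → 2 → 0, so m(2) = 0.
Codeword c = [0, 2, 2, 4, 3, 0] ∈ F_7^6.


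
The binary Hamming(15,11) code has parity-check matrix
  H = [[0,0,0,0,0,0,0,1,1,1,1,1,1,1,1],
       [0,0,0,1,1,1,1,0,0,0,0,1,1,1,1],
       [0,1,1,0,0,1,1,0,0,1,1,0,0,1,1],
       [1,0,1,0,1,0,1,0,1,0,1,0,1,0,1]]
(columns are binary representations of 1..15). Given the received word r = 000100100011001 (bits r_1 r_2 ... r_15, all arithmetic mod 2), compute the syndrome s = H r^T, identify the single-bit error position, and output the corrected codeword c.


s = (1, 0, 1, 1)^T, error position = 11, corrected codeword c = 000100100001001

Compute s = H r^T mod 2 one row at a time:
  s_1 = 0 + 0 + 0 + 1 + 1 + 0 + 0 + 1 = 3 ≡ 1 (mod 2).
  s_2 = 1 + 0 + 0 + 1 + 1 + 0 + 0 + 1 = 4 ≡ 0 (mod 2).
  s_3 = 0 + 0 + 0 + 1 + 0 + 1 + 0 + 1 = 3 ≡ 1 (mod 2).
  s_4 = 0 + 0 + 0 + 1 + 0 + 1 + 0 + 1 = 3 ≡ 1 (mod 2).
s = (1, 0, 1, 1)^T — this equals column 11 of H (binary 1011), so error is at position 11.
Correct: flip bit 11 of r = 000100100011001 to get c = 000100100001001.


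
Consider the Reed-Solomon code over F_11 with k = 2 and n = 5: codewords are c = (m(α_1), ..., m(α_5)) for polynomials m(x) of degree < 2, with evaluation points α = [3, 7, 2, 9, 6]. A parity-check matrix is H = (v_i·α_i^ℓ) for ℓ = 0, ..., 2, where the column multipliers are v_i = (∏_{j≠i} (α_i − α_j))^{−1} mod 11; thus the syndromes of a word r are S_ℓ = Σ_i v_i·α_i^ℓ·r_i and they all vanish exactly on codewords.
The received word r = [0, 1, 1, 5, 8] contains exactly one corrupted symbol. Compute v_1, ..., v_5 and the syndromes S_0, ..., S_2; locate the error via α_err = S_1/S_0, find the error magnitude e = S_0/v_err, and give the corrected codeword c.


S = (4, 6, 9), error at position 2, error magnitude e = 5, c = [0, 7, 1, 5, 8].

Step 1: column multipliers v_i = (∏_{j≠i}(α_i − α_j))^{−1} mod 11.
  i = 1 (α = 3): (3−7)(3−2)(3−9)(3−6) = (−4)·1·(−6)·(−3) = −72 ≡ 5, so v_1 = 5^{−1} = 9 (mod 11).
  i = 2 (α = 7): (7−3)(7−2)(7−9)(7−6) = 4·5·(−2)·1 = −40 ≡ 4, so v_2 = 4^{−1} = 3 (mod 11).
  i = 3 (α = 2): (2−3)(2−7)(2−9)(2−6) = (−1)·(−5)·(−7)·(−4) = 140 ≡ 8, so v_3 = 8^{−1} = 7 (mod 11).
  i = 4 (α = 9): (9−3)(9−7)(9−2)(9−6) = 6·2·7·3 = 252 ≡ 10, so v_4 = 10^{−1} = 10 (mod 11).
  i = 5 (α = 6): (6−3)(6−7)(6−2)(6−9) = 3·(−1)·4·(−3) = 36 ≡ 3, so v_5 = 3^{−1} = 4 (mod 11).
  v = [9, 3, 7, 10, 4].
Step 2: syndromes of r = [0, 1, 1, 5, 8] (all sums mod 11).
  S_0 = Σ v_i r_i = 9·0 + 3·1 + 7·1 + 10·5 + 4·8 = 92 ≡ 4.
  S_1 = Σ v_i α_i r_i = 9·3·0 + 3·7·1 + 7·2·1 + 10·9·5 + 4·6·8 = 677 ≡ 6.
  α_i^2 mod 11 = [9, 5, 4, 4, 3].
  S_2 = Σ v_i α_i^2 r_i = 9·9·0 + 3·5·1 + 7·4·1 + 10·4·5 + 4·3·8 = 339 ≡ 9.
  S = (4, 6, 9) ≠ 0, so r is not a codeword (an error is present).
Step 3: locate the error. For a single error e at position i, S_ℓ = v_i·e·α_i^ℓ, so α_err = S_1/S_0.
  S_0^{−1} = 4^{−1} = 3 (mod 11), so α_err = 6·3 = 18 ≡ 7 = α_2. Error position i = 2.
  Consistency check: S_2/S_1 = 9·2 = 18 ≡ 7 = α_err ✓ (single-error assumption holds).
Step 4: error magnitude e = S_0/v_2 = S_0·∏_{j≠2}(α_2 − α_j) = 4·4 = 16 ≡ 5 (mod 11).
Step 5: correct position 2: c_2 = r_2 − e = 1 − 5 ≡ 7 (mod 11). Hence c = [0, 7, 1, 5, 8].
  Check: interpolating c through the α_i gives m(x) = 3 + 10·x (degree < 2) with m(α_i) = c_i for every i, so c is indeed a codeword.


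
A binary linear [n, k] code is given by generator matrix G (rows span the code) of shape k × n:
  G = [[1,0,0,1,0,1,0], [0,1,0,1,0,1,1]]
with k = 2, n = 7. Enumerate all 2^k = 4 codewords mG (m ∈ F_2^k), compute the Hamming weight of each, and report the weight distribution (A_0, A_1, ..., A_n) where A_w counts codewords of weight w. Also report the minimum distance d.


Weight distribution: A_0 = 1, A_3 = 2, A_4 = 1. Minimum distance d = 3.

Enumerate all 2^2 = 4 messages m ∈ F_2^2.
For each, compute codeword c = mG in F_2^7, then tally its weight.
  m = 00 → c = 0000000, weight = 0.
  m = 10 → c = 1001010, weight = 3.
  m = 01 → c = 0101011, weight = 4.
  m = 11 → c = 1100001, weight = 3.
Tally weights:
  weight 0: 1 codewords.
  weight 3: 2 codewords.
  weight 4: 1 codewords.
Minimum distance d = smallest w > 0 with A_w > 0 = 3.
Sanity: Σ A_w = 4 = 2^2 = 4 ✓.


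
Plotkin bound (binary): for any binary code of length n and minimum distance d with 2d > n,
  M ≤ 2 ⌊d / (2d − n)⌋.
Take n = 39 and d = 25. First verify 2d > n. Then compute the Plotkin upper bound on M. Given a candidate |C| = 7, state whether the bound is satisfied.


Plotkin bound M ≤ 4; given |C| = 7 > bound (violated).

Check applicability: 2d = 50, n = 39.
2d − n = 11 > 0, so Plotkin applies.
Compute d/(2d−n) = 25/11 ≈ 2.2727.
⌊d/(2d−n)⌋ = 2.
Plotkin bound: M ≤ 2·2 = 4.
Given |C| = 7, check: VIOLATED.
This |C| is above the Plotkin bound, so no binary code with n = 39, d = 25 and 7 codewords exists.


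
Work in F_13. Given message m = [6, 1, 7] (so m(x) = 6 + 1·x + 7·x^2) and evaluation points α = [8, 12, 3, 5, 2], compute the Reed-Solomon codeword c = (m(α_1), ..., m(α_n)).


c = [7, 12, 7, 4, 10]

Message polynomial: m(x) = 6 + 1·x + 7·x^2 (mod 13).
For each evaluation point α_i, compute m(α_i) mod 13:
  α_1 = 8: Horner steps 7 → 5 → 7, so m(8) = 7.
  α_2 = 12: Horner steps 7 → 7 → 12, so m(12) = 12.
  α_3 = 3: Horner steps 7 → 9 → 7, so m(3) = 7.
  α_4 = 5: Horner steps 7 → 10 → 4, so m(5) = 4.
  α_5 = 2: Horner steps 7 → 2 → 10, so m(2) = 10.
Codeword c = [7, 12, 7, 4, 10] ∈ F_13^5.


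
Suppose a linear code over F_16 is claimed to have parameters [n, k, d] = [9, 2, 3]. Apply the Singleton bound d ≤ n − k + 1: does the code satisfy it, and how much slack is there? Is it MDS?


Singleton RHS = n − k + 1 = 8, slack = 5, bound satisfied, not MDS.

Singleton bound: d ≤ n − k + 1.
Here n = 9, k = 2, so n − k + 1 = 8.
Given d = 3, check d ≤ 8: YES.
Slack = (n − k + 1) − d = 5.
The code is NOT MDS (slack = 5 > 0).
Description: the claimed parameters are [9, 2, 3]_16; such a code would be non-MDS.


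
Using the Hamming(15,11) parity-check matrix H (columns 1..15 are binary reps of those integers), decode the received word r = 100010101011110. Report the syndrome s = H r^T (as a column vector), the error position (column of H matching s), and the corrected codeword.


s = (1, 1, 1, 0)^T, error position = 14, corrected codeword c = 100010101011100

Compute s = H r^T mod 2 one row at a time:
  s_1 = 0 + 1 + 0 + 1 + 1 + 1 + 1 + 0 = 5 ≡ 1 (mod 2).
  s_2 = 0 + 1 + 0 + 1 + 1 + 1 + 1 + 0 = 5 ≡ 1 (mod 2).
  s_3 = 0 + 0 + 0 + 1 + 0 + 1 + 1 + 0 = 3 ≡ 1 (mod 2).
  s_4 = 1 + 0 + 1 + 1 + 1 + 1 + 1 + 0 = 6 ≡ 0 (mod 2).
s = (1, 1, 1, 0)^T — this equals column 14 of H (binary 1110), so error is at position 14.
Correct: flip bit 14 of r = 100010101011110 to get c = 100010101011100.


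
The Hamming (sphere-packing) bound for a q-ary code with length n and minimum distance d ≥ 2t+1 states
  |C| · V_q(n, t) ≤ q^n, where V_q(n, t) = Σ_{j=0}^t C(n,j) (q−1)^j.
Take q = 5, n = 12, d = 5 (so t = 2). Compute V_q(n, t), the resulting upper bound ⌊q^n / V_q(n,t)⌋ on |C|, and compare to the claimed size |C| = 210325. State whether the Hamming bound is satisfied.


V_q(n, t) = 1105, q^n = 244140625, Hamming bound = 220941, |C| = 210325 ≤ bound (satisfied).

Step 1: Compute V_q(n, t) = Σ_{j=0}^2 C(n, j) (q−1)^j.
  j = 0: C(12,0)·(4)^0 = 1·1 = 1.
  j = 1: C(12,1)·(4)^1 = 12·4 = 48.
  j = 2: C(12,2)·(4)^2 = 66·16 = 1056.
  V_q(n, t) = 1 + 48 + 1056 = 1105.
Step 2: q^n = 5^12 = 244140625.
Step 3: Hamming bound ⌊q^n / V_q(n,t)⌋ = ⌊244140625/1105⌋ = 220941.
Step 4: Compare |C| = 210325 to 220941: satisfied.
The claimed |C| lies below the Hamming bound.


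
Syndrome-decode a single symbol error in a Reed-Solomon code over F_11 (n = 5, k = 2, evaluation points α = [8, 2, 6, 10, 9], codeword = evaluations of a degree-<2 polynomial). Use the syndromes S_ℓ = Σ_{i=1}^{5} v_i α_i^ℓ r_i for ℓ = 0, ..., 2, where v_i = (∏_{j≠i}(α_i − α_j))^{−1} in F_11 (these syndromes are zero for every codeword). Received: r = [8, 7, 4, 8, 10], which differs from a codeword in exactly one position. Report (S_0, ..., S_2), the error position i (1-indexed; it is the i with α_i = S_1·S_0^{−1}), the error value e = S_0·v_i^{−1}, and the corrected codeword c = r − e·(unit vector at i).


S = (2, 9, 2), error at position 4, error magnitude e = 7, c = [8, 7, 4, 1, 10].

Step 1: column multipliers v_i = (∏_{j≠i}(α_i − α_j))^{−1} mod 11.
  i = 1 (α = 8): (8−2)(8−6)(8−10)(8−9) = 6·2·(−2)·(−1) = 24 ≡ 2, so v_1 = 2^{−1} = 6 (mod 11).
  i = 2 (α = 2): (2−8)(2−6)(2−10)(2−9) = (−6)·(−4)·(−8)·(−7) = 1344 ≡ 2, so v_2 = 2^{−1} = 6 (mod 11).
  i = 3 (α = 6): (6−8)(6−2)(6−10)(6−9) = (−2)·4·(−4)·(−3) = −96 ≡ 3, so v_3 = 3^{−1} = 4 (mod 11).
  i = 4 (α = 10): (10−8)(10−2)(10−6)(10−9) = 2·8·4·1 = 64 ≡ 9, so v_4 = 9^{−1} = 5 (mod 11).
  i = 5 (α = 9): (9−8)(9−2)(9−6)(9−10) = 1·7·3·(−1) = −21 ≡ 1, so v_5 = 1^{−1} = 1 (mod 11).
  v = [6, 6, 4, 5, 1].
Step 2: syndromes of r = [8, 7, 4, 8, 10] (all sums mod 11).
  S_0 = Σ v_i r_i = 6·8 + 6·7 + 4·4 + 5·8 + 1·10 = 156 ≡ 2.
  S_1 = Σ v_i α_i r_i = 6·8·8 + 6·2·7 + 4·6·4 + 5·10·8 + 1·9·10 = 1054 ≡ 9.
  α_i^2 mod 11 = [9, 4, 3, 1, 4].
  S_2 = Σ v_i α_i^2 r_i = 6·9·8 + 6·4·7 + 4·3·4 + 5·1·8 + 1·4·10 = 728 ≡ 2.
  S = (2, 9, 2) ≠ 0, so r is not a codeword (an error is present).
Step 3: locate the error. For a single error e at position i, S_ℓ = v_i·e·α_i^ℓ, so α_err = S_1/S_0.
  S_0^{−1} = 2^{−1} = 6 (mod 11), so α_err = 9·6 = 54 ≡ 10 = α_4. Error position i = 4.
  Consistency check: S_2/S_1 = 2·5 = 10 ≡ 10 = α_err ✓ (single-error assumption holds).
Step 4: error magnitude e = S_0/v_4 = S_0·∏_{j≠4}(α_4 − α_j) = 2·9 = 18 ≡ 7 (mod 11).
Step 5: correct position 4: c_4 = r_4 − e = 8 − 7 ≡ 1 (mod 11). Hence c = [8, 7, 4, 1, 10].
  Check: interpolating c through the α_i gives m(x) = 3 + 2·x (degree < 2) with m(α_i) = c_i for every i, so c is indeed a codeword.


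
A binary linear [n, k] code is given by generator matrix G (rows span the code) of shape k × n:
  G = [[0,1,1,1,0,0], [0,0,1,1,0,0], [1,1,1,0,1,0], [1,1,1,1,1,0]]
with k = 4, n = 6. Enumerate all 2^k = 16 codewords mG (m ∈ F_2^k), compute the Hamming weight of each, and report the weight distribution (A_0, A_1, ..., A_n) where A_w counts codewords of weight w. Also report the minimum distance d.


Weight distribution: A_0 = 1, A_1 = 3, A_2 = 4, A_3 = 4, A_4 = 3, A_5 = 1. Minimum distance d = 1.

Enumerate all 2^4 = 16 messages m ∈ F_2^4.
For each, compute codeword c = mG in F_2^6, then tally its weight.
  m = 0000 → c = 000000, weight = 0.
  m = 1000 → c = 011100, weight = 3.
  m = 0100 → c = 001100, weight = 2.
  m = 1100 → c = 010000, weight = 1.
  m = 0010 → c = 111010, weight = 4.
  m = 1010 → c = 100110, weight = 3.
  m = 0110 → c = 110110, weight = 4.
  m = 1110 → c = 101010, weight = 3.
  m = 0001 → c = 111110, weight = 5.
  m = 1001 → c = 100010, weight = 2.
  m = 0101 → c = 110010, weight = 3.
  m = 1101 → c = 101110, weight = 4.
  m = 0011 → c = 000100, weight = 1.
  m = 1011 → c = 011000, weight = 2.
  m = 0111 → c = 001000, weight = 1.
  m = 1111 → c = 010100, weight = 2.
Tally weights:
  weight 0: 1 codewords.
  weight 1: 3 codewords.
  weight 2: 4 codewords.
  weight 3: 4 codewords.
  weight 4: 3 codewords.
  weight 5: 1 codewords.
Minimum distance d = smallest w > 0 with A_w > 0 = 1.
Sanity: Σ A_w = 16 = 2^4 = 16 ✓.
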